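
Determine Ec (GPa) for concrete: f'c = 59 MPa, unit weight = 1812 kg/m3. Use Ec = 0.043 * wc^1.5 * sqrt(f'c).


Ec = 0.043 * 1812^1.5 * sqrt(59) / 1000
= 25.48 GPa

25.48


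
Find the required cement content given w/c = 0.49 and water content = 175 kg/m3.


Cement = water / (w/c)
= 175 / 0.49
= 357.1 kg/m3

357.1


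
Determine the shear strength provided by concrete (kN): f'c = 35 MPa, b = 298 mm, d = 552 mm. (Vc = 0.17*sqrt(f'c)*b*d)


Vc = 0.17 * sqrt(35) * 298 * 552 / 1000
= 165.44 kN

165.44


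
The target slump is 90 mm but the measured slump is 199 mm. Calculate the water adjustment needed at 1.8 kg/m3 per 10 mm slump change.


Difference = 90 - 199 = -109 mm
Water adjustment = -109 * 1.8 / 10 = -19.6 kg/m3

-19.6


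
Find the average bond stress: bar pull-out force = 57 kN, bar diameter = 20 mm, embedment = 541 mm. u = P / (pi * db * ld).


u = P / (pi * db * ld)
= 57 * 1000 / (pi * 20 * 541)
= 1.677 MPa

1.677


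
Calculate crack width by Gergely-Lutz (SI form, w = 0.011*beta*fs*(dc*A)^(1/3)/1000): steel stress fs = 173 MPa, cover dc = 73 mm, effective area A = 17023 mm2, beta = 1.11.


w = 0.011 * beta * fs * (dc * A)^(1/3) / 1000
= 0.011 * 1.11 * 173 * (73 * 17023)^(1/3) / 1000
= 0.227 mm

0.227


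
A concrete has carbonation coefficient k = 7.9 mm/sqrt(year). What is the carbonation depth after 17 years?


depth = k * sqrt(t)
= 7.9 * sqrt(17)
= 32.57 mm

32.57


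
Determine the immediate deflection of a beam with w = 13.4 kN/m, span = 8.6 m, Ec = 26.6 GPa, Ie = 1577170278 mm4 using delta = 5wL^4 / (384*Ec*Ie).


Convert: L = 8.6 m = 8600 mm, Ec = 26.6 GPa = 26600 MPa
delta = 5 * 13.4 * 8600^4 / (384 * 26600 * 1577170278)
= 22.75 mm

22.75


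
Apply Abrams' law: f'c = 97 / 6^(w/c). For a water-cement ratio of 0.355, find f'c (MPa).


f'c = 97 / 6^0.355
= 97 / 1.889
= 51.35 MPa

51.35


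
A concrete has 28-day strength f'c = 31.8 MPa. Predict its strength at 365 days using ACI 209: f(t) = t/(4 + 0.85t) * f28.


f(365) = 365 / (4 + 0.85 * 365) * 31.8
= 365 / 314.25 * 31.8
= 36.94 MPa

36.94


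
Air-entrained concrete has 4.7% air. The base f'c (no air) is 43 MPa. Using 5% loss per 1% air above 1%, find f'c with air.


Strength loss = (4.7 - 1) * 5 = 18.5%
f'c = 43 * (1 - 18.5/100)
= 35.04 MPa

35.04


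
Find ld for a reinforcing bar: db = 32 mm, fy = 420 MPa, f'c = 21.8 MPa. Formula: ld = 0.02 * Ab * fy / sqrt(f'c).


Ab = pi * 32^2 / 4 = 804.248 mm2
ld = 0.02 * 804.248 * 420 / sqrt(21.8)
= 1446.9 mm

1446.9


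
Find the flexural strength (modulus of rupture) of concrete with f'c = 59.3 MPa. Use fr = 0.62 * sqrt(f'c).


fr = 0.62 * sqrt(59.3)
= 4.774 MPa

4.774


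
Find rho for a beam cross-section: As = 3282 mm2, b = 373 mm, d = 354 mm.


rho = As / (b * d)
= 3282 / (373 * 354)
= 0.0249

0.0249


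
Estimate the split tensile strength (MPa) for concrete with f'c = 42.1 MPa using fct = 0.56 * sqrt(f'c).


fct = 0.56 * sqrt(42.1)
= 0.56 * 6.488
= 3.634 MPa

3.634


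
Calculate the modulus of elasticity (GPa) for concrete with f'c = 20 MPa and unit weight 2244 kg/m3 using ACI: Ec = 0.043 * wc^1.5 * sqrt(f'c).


Ec = 0.043 * 2244^1.5 * sqrt(20) / 1000
= 20.44 GPa

20.44


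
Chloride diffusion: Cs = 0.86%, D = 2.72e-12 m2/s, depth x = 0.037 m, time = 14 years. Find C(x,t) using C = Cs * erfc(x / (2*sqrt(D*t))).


t_seconds = 14 * 365.25 * 24 * 3600 = 441806400.0 s
arg = 0.037 / (2 * sqrt(2.72e-12 * 441806400.0))
= 0.5337
erfc(0.5337) = 0.4504
C = 0.86 * 0.4504 = 0.3874%

0.3874


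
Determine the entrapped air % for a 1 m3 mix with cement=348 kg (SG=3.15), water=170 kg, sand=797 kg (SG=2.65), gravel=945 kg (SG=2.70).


Vol cement = 348 / (3.15 * 1000) = 0.110476 m3
Vol water = 170 / 1000 = 0.17 m3
Vol sand = 797 / (2.65 * 1000) = 0.300755 m3
Vol gravel = 945 / (2.70 * 1000) = 0.35 m3
Total solid + water volume = 0.931231 m3
Air = (1 - 0.931231) * 100 = 6.88%

6.88


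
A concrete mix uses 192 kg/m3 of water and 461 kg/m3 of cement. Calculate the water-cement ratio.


w/c = water / cement
w/c = 192 / 461 = 0.416

0.416


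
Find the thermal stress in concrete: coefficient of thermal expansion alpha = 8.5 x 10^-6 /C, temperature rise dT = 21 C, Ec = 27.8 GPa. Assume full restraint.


sigma = alpha * dT * Ec
= 8.5e-6 * 21 * 27.8 * 1000
= 4.962 MPa

4.962


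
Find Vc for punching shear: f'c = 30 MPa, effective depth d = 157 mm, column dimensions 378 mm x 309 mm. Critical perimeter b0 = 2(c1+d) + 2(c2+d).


b0 = 2*(378 + 157) + 2*(309 + 157) = 2002 mm
Vc = 0.33 * sqrt(30) * 2002 * 157 / 1000
= 568.12 kN

568.12


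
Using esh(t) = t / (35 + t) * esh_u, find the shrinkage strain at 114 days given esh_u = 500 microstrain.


esh(114) = 114 / (35 + 114) * 500
= 114 / 149 * 500
= 382.6 microstrain

382.6


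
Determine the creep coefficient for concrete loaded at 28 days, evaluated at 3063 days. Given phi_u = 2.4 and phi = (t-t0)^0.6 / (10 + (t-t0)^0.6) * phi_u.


dt = 3063 - 28 = 3035
phi = 3035^0.6 / (10 + 3035^0.6) * 2.4
= 2.219

2.219


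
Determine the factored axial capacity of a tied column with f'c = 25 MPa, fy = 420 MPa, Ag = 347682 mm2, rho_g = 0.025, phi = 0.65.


Ast = rho * Ag = 0.025 * 347682 = 8692.05 mm2
phi*Pn = 0.65 * 0.80 * (0.85 * 25 * (347682 - 8692.05) + 420 * 8692.05) / 1000
= 5644.18 kN

5644.18


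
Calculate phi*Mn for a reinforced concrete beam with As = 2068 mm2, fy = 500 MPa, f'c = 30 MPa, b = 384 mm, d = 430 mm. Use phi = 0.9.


a = As * fy / (0.85 * f'c * b)
= 2068 * 500 / (0.85 * 30 * 384)
= 105.5964 mm
Mn = As * fy * (d - a/2) / 10^6
= 390.0267 kN-m
phi*Mn = 0.9 * 390.0267 = 351.02 kN-m

351.02


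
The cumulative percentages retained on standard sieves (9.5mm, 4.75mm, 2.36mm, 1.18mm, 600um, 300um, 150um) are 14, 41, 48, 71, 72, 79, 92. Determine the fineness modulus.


FM = sum(cumulative % retained) / 100
= 417 / 100
= 4.17

4.17


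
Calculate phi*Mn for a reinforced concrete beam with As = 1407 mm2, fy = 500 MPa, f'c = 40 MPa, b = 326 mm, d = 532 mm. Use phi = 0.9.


a = As * fy / (0.85 * f'c * b)
= 1407 * 500 / (0.85 * 40 * 326)
= 63.4699 mm
Mn = As * fy * (d - a/2) / 10^6
= 351.9365 kN-m
phi*Mn = 0.9 * 351.9365 = 316.74 kN-m

316.74


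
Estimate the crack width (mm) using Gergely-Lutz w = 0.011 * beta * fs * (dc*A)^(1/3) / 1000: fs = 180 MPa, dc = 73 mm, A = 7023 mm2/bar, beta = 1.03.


w = 0.011 * beta * fs * (dc * A)^(1/3) / 1000
= 0.011 * 1.03 * 180 * (73 * 7023)^(1/3) / 1000
= 0.163 mm

0.163


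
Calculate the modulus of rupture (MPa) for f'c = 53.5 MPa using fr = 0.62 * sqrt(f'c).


fr = 0.62 * sqrt(53.5)
= 4.535 MPa

4.535


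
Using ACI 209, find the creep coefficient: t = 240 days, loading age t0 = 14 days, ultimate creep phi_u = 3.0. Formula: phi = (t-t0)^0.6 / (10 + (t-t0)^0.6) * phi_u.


dt = 240 - 14 = 226
phi = 226^0.6 / (10 + 226^0.6) * 3.0
= 2.163

2.163


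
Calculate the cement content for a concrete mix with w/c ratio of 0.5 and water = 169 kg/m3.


Cement = water / (w/c)
= 169 / 0.5
= 338.0 kg/m3

338.0


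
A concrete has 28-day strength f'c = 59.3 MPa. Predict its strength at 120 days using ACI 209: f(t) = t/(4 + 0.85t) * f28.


f(120) = 120 / (4 + 0.85 * 120) * 59.3
= 120 / 106.0 * 59.3
= 67.13 MPa

67.13


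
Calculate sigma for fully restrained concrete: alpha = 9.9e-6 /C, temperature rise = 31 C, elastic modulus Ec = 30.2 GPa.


sigma = alpha * dT * Ec
= 9.9e-6 * 31 * 30.2 * 1000
= 9.268 MPa

9.268


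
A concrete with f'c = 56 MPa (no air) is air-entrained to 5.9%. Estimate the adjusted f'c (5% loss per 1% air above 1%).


Strength loss = (5.9 - 1) * 5 = 24.5%
f'c = 56 * (1 - 24.5/100)
= 42.28 MPa

42.28


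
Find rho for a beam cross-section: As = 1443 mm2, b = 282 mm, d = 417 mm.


rho = As / (b * d)
= 1443 / (282 * 417)
= 0.0123

0.0123


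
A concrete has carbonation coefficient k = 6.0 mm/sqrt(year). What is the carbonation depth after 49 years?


depth = k * sqrt(t)
= 6.0 * sqrt(49)
= 42.0 mm

42.0


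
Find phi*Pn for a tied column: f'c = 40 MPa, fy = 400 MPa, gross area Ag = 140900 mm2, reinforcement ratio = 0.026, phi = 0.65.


Ast = rho * Ag = 0.026 * 140900 = 3663.4 mm2
phi*Pn = 0.65 * 0.80 * (0.85 * 40 * (140900 - 3663.4) + 400 * 3663.4) / 1000
= 3188.33 kN

3188.33


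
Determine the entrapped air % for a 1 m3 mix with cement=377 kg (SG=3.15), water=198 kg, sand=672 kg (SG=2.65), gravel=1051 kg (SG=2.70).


Vol cement = 377 / (3.15 * 1000) = 0.119683 m3
Vol water = 198 / 1000 = 0.198 m3
Vol sand = 672 / (2.65 * 1000) = 0.253585 m3
Vol gravel = 1051 / (2.70 * 1000) = 0.389259 m3
Total solid + water volume = 0.960527 m3
Air = (1 - 0.960527) * 100 = 3.95%

3.95


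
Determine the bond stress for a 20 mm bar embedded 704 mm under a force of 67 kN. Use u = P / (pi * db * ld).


u = P / (pi * db * ld)
= 67 * 1000 / (pi * 20 * 704)
= 1.515 MPa

1.515


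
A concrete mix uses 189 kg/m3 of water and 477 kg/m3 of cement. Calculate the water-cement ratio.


w/c = water / cement
w/c = 189 / 477 = 0.396

0.396


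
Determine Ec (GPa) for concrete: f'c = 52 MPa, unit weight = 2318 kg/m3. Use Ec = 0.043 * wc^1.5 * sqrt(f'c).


Ec = 0.043 * 2318^1.5 * sqrt(52) / 1000
= 34.61 GPa

34.61


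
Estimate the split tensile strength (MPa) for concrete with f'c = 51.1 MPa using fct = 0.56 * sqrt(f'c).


fct = 0.56 * sqrt(51.1)
= 0.56 * 7.148
= 4.003 MPa

4.003


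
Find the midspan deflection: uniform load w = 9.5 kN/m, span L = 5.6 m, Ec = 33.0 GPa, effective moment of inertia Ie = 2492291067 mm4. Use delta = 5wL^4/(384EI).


Convert: L = 5.6 m = 5600 mm, Ec = 33.0 GPa = 33000 MPa
delta = 5 * 9.5 * 5600^4 / (384 * 33000 * 2492291067)
= 1.48 mm

1.48


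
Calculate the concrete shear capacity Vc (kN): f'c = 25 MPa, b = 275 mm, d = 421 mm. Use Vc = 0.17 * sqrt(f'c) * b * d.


Vc = 0.17 * sqrt(25) * 275 * 421 / 1000
= 98.41 kN

98.41


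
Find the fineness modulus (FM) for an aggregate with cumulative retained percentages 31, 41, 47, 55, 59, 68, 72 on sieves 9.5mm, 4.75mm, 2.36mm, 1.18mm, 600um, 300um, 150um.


FM = sum(cumulative % retained) / 100
= 373 / 100
= 3.73

3.73


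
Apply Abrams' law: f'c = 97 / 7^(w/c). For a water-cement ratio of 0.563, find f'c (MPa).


f'c = 97 / 7^0.563
= 97 / 2.991
= 32.43 MPa

32.43


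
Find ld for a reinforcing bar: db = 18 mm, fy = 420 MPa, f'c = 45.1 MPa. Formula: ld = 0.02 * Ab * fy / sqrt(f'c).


Ab = pi * 18^2 / 4 = 254.469 mm2
ld = 0.02 * 254.469 * 420 / sqrt(45.1)
= 318.3 mm

318.3


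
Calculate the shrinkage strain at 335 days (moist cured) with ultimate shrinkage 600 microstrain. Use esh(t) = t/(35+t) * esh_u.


esh(335) = 335 / (35 + 335) * 600
= 335 / 370 * 600
= 543.2 microstrain

543.2


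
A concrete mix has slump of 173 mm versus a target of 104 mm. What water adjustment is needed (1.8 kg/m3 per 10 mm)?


Difference = 104 - 173 = -69 mm
Water adjustment = -69 * 1.8 / 10 = -12.4 kg/m3

-12.4


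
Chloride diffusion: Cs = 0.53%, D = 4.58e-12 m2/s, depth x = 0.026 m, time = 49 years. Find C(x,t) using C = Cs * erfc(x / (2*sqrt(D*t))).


t_seconds = 49 * 365.25 * 24 * 3600 = 1546322400.0 s
arg = 0.026 / (2 * sqrt(4.58e-12 * 1546322400.0))
= 0.1545
erfc(0.1545) = 0.8271
C = 0.53 * 0.8271 = 0.4383%

0.4383


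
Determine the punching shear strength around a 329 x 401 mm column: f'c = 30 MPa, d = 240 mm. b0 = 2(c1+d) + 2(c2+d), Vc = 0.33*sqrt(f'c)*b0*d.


b0 = 2*(329 + 240) + 2*(401 + 240) = 2420 mm
Vc = 0.33 * sqrt(30) * 2420 * 240 / 1000
= 1049.79 kN

1049.79


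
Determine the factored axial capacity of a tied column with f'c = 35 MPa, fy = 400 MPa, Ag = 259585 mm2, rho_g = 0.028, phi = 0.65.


Ast = rho * Ag = 0.028 * 259585 = 7268.38 mm2
phi*Pn = 0.65 * 0.80 * (0.85 * 35 * (259585 - 7268.38) + 400 * 7268.38) / 1000
= 5415.16 kN

5415.16


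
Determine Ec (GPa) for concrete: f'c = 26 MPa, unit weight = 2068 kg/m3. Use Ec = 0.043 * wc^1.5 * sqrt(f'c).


Ec = 0.043 * 2068^1.5 * sqrt(26) / 1000
= 20.62 GPa

20.62


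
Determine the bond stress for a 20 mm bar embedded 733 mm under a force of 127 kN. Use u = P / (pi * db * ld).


u = P / (pi * db * ld)
= 127 * 1000 / (pi * 20 * 733)
= 2.758 MPa

2.758


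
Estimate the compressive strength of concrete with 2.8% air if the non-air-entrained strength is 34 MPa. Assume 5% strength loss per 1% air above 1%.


Strength loss = (2.8 - 1) * 5 = 9.0%
f'c = 34 * (1 - 9.0/100)
= 30.94 MPa

30.94


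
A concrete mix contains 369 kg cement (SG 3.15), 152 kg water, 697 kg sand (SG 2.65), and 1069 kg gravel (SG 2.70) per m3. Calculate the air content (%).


Vol cement = 369 / (3.15 * 1000) = 0.117143 m3
Vol water = 152 / 1000 = 0.152 m3
Vol sand = 697 / (2.65 * 1000) = 0.263019 m3
Vol gravel = 1069 / (2.70 * 1000) = 0.395926 m3
Total solid + water volume = 0.928088 m3
Air = (1 - 0.928088) * 100 = 7.19%

7.19


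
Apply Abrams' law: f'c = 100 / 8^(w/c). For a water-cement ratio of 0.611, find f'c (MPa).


f'c = 100 / 8^0.611
= 100 / 3.563
= 28.07 MPa

28.07


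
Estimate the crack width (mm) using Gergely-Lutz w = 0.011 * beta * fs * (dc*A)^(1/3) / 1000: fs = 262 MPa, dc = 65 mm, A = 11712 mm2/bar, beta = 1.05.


w = 0.011 * beta * fs * (dc * A)^(1/3) / 1000
= 0.011 * 1.05 * 262 * (65 * 11712)^(1/3) / 1000
= 0.276 mm

0.276


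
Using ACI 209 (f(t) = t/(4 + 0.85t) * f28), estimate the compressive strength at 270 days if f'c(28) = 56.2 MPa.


f(270) = 270 / (4 + 0.85 * 270) * 56.2
= 270 / 233.5 * 56.2
= 64.99 MPa

64.99


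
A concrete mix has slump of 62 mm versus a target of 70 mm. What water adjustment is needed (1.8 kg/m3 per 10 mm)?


Difference = 70 - 62 = 8 mm
Water adjustment = 8 * 1.8 / 10 = 1.4 kg/m3

1.4


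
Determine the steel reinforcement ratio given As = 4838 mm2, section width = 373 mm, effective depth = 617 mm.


rho = As / (b * d)
= 4838 / (373 * 617)
= 0.021

0.021


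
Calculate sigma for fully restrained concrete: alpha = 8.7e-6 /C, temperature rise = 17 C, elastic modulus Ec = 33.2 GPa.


sigma = alpha * dT * Ec
= 8.7e-6 * 17 * 33.2 * 1000
= 4.91 MPa

4.91


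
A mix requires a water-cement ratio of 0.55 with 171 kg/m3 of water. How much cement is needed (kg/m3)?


Cement = water / (w/c)
= 171 / 0.55
= 310.9 kg/m3

310.9


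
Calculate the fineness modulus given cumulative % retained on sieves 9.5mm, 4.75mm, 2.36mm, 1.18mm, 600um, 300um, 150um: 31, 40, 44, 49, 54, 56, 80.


FM = sum(cumulative % retained) / 100
= 354 / 100
= 3.54

3.54


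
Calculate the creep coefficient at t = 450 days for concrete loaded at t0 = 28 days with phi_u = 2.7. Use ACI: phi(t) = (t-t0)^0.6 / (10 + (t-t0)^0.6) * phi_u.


dt = 450 - 28 = 422
phi = 422^0.6 / (10 + 422^0.6) * 2.7
= 2.133

2.133


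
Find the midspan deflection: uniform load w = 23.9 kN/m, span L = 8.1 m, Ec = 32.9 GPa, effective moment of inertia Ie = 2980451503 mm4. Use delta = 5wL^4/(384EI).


Convert: L = 8.1 m = 8100 mm, Ec = 32.9 GPa = 32900 MPa
delta = 5 * 23.9 * 8100^4 / (384 * 32900 * 2980451503)
= 13.66 mm

13.66


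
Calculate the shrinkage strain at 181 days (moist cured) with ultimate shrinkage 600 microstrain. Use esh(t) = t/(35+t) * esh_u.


esh(181) = 181 / (35 + 181) * 600
= 181 / 216 * 600
= 502.8 microstrain

502.8


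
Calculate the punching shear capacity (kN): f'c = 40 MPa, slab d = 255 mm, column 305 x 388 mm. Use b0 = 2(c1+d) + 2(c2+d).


b0 = 2*(305 + 255) + 2*(388 + 255) = 2406 mm
Vc = 0.33 * sqrt(40) * 2406 * 255 / 1000
= 1280.5 kN

1280.5


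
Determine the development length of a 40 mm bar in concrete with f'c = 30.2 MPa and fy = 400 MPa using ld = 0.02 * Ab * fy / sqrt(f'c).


Ab = pi * 40^2 / 4 = 1256.637 mm2
ld = 0.02 * 1256.637 * 400 / sqrt(30.2)
= 1829.3 mm

1829.3


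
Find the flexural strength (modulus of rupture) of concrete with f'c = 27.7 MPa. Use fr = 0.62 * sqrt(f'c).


fr = 0.62 * sqrt(27.7)
= 3.263 MPa

3.263


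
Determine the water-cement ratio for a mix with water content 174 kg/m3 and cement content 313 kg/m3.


w/c = water / cement
w/c = 174 / 313 = 0.556

0.556


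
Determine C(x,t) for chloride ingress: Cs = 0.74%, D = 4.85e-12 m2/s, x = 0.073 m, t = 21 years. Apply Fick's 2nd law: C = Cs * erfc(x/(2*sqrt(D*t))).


t_seconds = 21 * 365.25 * 24 * 3600 = 662709600.0 s
arg = 0.073 / (2 * sqrt(4.85e-12 * 662709600.0))
= 0.6438
erfc(0.6438) = 0.3626
C = 0.74 * 0.3626 = 0.2683%

0.2683


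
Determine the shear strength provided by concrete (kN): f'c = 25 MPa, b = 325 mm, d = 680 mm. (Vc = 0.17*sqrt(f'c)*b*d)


Vc = 0.17 * sqrt(25) * 325 * 680 / 1000
= 187.85 kN

187.85


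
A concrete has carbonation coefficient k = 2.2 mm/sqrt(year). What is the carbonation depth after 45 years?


depth = k * sqrt(t)
= 2.2 * sqrt(45)
= 14.76 mm

14.76


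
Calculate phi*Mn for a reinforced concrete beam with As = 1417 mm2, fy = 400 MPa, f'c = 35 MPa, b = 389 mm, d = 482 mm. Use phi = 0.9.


a = As * fy / (0.85 * f'c * b)
= 1417 * 400 / (0.85 * 35 * 389)
= 48.9771 mm
Mn = As * fy * (d - a/2) / 10^6
= 259.3175 kN-m
phi*Mn = 0.9 * 259.3175 = 233.39 kN-m

233.39


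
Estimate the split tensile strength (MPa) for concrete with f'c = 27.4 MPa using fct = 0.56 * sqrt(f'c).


fct = 0.56 * sqrt(27.4)
= 0.56 * 5.235
= 2.931 MPa

2.931


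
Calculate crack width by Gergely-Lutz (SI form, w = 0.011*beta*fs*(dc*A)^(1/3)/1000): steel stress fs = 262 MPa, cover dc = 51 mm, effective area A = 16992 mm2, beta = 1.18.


w = 0.011 * beta * fs * (dc * A)^(1/3) / 1000
= 0.011 * 1.18 * 262 * (51 * 16992)^(1/3) / 1000
= 0.324 mm

0.324


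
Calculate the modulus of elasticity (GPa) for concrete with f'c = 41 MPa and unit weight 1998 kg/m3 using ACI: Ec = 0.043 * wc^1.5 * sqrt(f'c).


Ec = 0.043 * 1998^1.5 * sqrt(41) / 1000
= 24.59 GPa

24.59


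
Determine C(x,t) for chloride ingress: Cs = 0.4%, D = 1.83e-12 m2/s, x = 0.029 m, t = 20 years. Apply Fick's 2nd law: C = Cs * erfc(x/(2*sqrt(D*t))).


t_seconds = 20 * 365.25 * 24 * 3600 = 631152000.0 s
arg = 0.029 / (2 * sqrt(1.83e-12 * 631152000.0))
= 0.4267
erfc(0.4267) = 0.5463
C = 0.4 * 0.5463 = 0.2185%

0.2185


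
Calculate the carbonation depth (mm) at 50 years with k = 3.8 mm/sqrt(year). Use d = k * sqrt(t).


depth = k * sqrt(t)
= 3.8 * sqrt(50)
= 26.87 mm

26.87


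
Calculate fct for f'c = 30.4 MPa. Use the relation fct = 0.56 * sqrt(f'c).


fct = 0.56 * sqrt(30.4)
= 0.56 * 5.514
= 3.088 MPa

3.088


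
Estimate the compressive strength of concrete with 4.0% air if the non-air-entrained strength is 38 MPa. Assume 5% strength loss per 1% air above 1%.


Strength loss = (4.0 - 1) * 5 = 15.0%
f'c = 38 * (1 - 15.0/100)
= 32.3 MPa

32.3


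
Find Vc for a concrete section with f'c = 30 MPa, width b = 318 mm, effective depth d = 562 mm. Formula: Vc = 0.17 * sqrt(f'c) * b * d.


Vc = 0.17 * sqrt(30) * 318 * 562 / 1000
= 166.41 kN

166.41


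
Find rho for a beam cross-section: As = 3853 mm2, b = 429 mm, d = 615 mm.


rho = As / (b * d)
= 3853 / (429 * 615)
= 0.0146

0.0146


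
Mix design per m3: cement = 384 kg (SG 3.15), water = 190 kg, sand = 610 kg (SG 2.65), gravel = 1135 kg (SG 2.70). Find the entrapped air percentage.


Vol cement = 384 / (3.15 * 1000) = 0.121905 m3
Vol water = 190 / 1000 = 0.19 m3
Vol sand = 610 / (2.65 * 1000) = 0.230189 m3
Vol gravel = 1135 / (2.70 * 1000) = 0.42037 m3
Total solid + water volume = 0.962464 m3
Air = (1 - 0.962464) * 100 = 3.75%

3.75


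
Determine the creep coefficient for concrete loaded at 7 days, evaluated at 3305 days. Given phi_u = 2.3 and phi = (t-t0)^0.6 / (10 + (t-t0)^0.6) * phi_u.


dt = 3305 - 7 = 3298
phi = 3298^0.6 / (10 + 3298^0.6) * 2.3
= 2.135

2.135


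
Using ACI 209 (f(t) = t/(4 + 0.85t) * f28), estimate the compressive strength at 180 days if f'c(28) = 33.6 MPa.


f(180) = 180 / (4 + 0.85 * 180) * 33.6
= 180 / 157.0 * 33.6
= 38.52 MPa

38.52


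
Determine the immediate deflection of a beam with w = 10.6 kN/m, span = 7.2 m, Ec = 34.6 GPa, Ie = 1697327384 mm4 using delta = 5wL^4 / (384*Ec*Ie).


Convert: L = 7.2 m = 7200 mm, Ec = 34.6 GPa = 34600 MPa
delta = 5 * 10.6 * 7200^4 / (384 * 34600 * 1697327384)
= 6.32 mm

6.32


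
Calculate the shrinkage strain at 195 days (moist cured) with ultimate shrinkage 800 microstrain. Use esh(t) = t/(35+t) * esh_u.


esh(195) = 195 / (35 + 195) * 800
= 195 / 230 * 800
= 678.3 microstrain

678.3


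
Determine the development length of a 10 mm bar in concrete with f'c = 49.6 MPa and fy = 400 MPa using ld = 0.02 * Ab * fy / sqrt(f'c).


Ab = pi * 10^2 / 4 = 78.54 mm2
ld = 0.02 * 78.54 * 400 / sqrt(49.6)
= 89.2 mm

89.2


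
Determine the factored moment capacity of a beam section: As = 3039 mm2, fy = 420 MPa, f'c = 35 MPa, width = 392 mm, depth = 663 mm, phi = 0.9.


a = As * fy / (0.85 * f'c * b)
= 3039 * 420 / (0.85 * 35 * 392)
= 109.4478 mm
Mn = As * fy * (d - a/2) / 10^6
= 776.3915 kN-m
phi*Mn = 0.9 * 776.3915 = 698.75 kN-m

698.75


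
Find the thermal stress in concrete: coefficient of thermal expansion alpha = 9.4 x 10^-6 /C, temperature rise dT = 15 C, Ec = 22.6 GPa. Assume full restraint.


sigma = alpha * dT * Ec
= 9.4e-6 * 15 * 22.6 * 1000
= 3.187 MPa

3.187


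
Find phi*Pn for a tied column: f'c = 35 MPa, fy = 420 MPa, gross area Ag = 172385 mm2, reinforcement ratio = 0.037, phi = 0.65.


Ast = rho * Ag = 0.037 * 172385 = 6378.245 mm2
phi*Pn = 0.65 * 0.80 * (0.85 * 35 * (172385 - 6378.245) + 420 * 6378.245) / 1000
= 3961.13 kN

3961.13


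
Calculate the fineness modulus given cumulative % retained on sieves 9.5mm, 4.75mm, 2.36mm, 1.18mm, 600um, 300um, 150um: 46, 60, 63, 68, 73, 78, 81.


FM = sum(cumulative % retained) / 100
= 469 / 100
= 4.69

4.69


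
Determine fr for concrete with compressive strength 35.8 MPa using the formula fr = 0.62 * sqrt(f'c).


fr = 0.62 * sqrt(35.8)
= 3.71 MPa

3.71


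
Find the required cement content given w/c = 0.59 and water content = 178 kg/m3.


Cement = water / (w/c)
= 178 / 0.59
= 301.7 kg/m3

301.7


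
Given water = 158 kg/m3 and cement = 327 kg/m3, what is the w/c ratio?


w/c = water / cement
w/c = 158 / 327 = 0.483

0.483


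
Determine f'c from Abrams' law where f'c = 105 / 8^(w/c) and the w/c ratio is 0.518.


f'c = 105 / 8^0.518
= 105 / 2.936
= 35.76 MPa

35.76


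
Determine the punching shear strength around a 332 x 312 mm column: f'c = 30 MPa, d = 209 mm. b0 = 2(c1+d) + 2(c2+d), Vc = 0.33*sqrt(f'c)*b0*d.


b0 = 2*(332 + 209) + 2*(312 + 209) = 2124 mm
Vc = 0.33 * sqrt(30) * 2124 * 209 / 1000
= 802.37 kN

802.37


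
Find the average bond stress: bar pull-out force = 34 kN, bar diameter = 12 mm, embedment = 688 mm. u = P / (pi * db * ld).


u = P / (pi * db * ld)
= 34 * 1000 / (pi * 12 * 688)
= 1.311 MPa

1.311


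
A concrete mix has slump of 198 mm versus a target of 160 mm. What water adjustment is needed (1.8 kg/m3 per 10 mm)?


Difference = 160 - 198 = -38 mm
Water adjustment = -38 * 1.8 / 10 = -6.8 kg/m3

-6.8


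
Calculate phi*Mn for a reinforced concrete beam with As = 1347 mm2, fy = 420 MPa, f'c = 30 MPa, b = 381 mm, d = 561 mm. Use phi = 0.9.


a = As * fy / (0.85 * f'c * b)
= 1347 * 420 / (0.85 * 30 * 381)
= 58.2307 mm
Mn = As * fy * (d - a/2) / 10^6
= 300.9084 kN-m
phi*Mn = 0.9 * 300.9084 = 270.82 kN-m

270.82


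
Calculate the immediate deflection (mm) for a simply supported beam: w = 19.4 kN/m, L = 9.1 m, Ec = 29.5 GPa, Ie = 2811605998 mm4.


Convert: L = 9.1 m = 9100 mm, Ec = 29.5 GPa = 29500 MPa
delta = 5 * 19.4 * 9100^4 / (384 * 29500 * 2811605998)
= 20.88 mm

20.88


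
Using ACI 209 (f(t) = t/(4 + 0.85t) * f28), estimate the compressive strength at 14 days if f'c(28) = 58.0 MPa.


f(14) = 14 / (4 + 0.85 * 14) * 58.0
= 14 / 15.9 * 58.0
= 51.07 MPa

51.07


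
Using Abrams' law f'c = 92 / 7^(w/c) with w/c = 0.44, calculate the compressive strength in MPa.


f'c = 92 / 7^0.44
= 92 / 2.354
= 39.08 MPa

39.08


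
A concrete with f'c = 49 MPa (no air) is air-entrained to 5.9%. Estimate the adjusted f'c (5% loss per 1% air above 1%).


Strength loss = (5.9 - 1) * 5 = 24.5%
f'c = 49 * (1 - 24.5/100)
= 36.99 MPa

36.99


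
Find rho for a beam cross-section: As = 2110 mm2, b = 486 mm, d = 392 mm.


rho = As / (b * d)
= 2110 / (486 * 392)
= 0.0111

0.0111


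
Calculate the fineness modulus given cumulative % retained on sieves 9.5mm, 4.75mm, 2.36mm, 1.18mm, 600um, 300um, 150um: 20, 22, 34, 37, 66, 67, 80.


FM = sum(cumulative % retained) / 100
= 326 / 100
= 3.26

3.26


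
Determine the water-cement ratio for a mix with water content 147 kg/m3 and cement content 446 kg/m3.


w/c = water / cement
w/c = 147 / 446 = 0.33

0.33


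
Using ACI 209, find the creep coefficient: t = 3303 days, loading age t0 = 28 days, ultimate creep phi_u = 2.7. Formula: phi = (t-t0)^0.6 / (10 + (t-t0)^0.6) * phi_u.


dt = 3303 - 28 = 3275
phi = 3275^0.6 / (10 + 3275^0.6) * 2.7
= 2.505

2.505


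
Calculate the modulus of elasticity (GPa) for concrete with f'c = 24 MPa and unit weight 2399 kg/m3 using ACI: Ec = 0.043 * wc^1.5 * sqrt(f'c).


Ec = 0.043 * 2399^1.5 * sqrt(24) / 1000
= 24.75 GPa

24.75


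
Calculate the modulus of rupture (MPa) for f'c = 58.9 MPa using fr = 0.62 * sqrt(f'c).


fr = 0.62 * sqrt(58.9)
= 4.758 MPa

4.758


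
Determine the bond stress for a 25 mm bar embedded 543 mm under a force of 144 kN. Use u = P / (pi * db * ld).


u = P / (pi * db * ld)
= 144 * 1000 / (pi * 25 * 543)
= 3.377 MPa

3.377


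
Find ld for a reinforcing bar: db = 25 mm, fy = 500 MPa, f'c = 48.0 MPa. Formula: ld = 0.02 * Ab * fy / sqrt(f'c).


Ab = pi * 25^2 / 4 = 490.874 mm2
ld = 0.02 * 490.874 * 500 / sqrt(48.0)
= 708.5 mm

708.5


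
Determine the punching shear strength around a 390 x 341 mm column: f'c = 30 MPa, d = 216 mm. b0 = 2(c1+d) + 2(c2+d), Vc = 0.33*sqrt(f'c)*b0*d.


b0 = 2*(390 + 216) + 2*(341 + 216) = 2326 mm
Vc = 0.33 * sqrt(30) * 2326 * 216 / 1000
= 908.11 kN

908.11


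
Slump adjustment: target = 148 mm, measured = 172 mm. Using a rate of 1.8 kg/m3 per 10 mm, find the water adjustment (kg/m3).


Difference = 148 - 172 = -24 mm
Water adjustment = -24 * 1.8 / 10 = -4.3 kg/m3

-4.3


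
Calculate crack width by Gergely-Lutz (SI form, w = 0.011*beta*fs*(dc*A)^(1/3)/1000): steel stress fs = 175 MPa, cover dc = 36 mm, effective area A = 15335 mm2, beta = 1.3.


w = 0.011 * beta * fs * (dc * A)^(1/3) / 1000
= 0.011 * 1.3 * 175 * (36 * 15335)^(1/3) / 1000
= 0.205 mm

0.205


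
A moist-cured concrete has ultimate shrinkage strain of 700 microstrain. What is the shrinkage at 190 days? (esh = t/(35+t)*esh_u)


esh(190) = 190 / (35 + 190) * 700
= 190 / 225 * 700
= 591.1 microstrain

591.1


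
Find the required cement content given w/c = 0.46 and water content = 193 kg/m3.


Cement = water / (w/c)
= 193 / 0.46
= 419.6 kg/m3

419.6


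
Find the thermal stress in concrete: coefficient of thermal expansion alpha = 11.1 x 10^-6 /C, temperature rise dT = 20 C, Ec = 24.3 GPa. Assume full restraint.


sigma = alpha * dT * Ec
= 11.1e-6 * 20 * 24.3 * 1000
= 5.395 MPa

5.395


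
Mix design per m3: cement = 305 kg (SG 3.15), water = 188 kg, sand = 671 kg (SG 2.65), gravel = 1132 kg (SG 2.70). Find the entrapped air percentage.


Vol cement = 305 / (3.15 * 1000) = 0.096825 m3
Vol water = 188 / 1000 = 0.188 m3
Vol sand = 671 / (2.65 * 1000) = 0.253208 m3
Vol gravel = 1132 / (2.70 * 1000) = 0.419259 m3
Total solid + water volume = 0.957292 m3
Air = (1 - 0.957292) * 100 = 4.27%

4.27


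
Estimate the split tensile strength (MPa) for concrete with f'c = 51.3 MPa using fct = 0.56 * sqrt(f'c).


fct = 0.56 * sqrt(51.3)
= 0.56 * 7.162
= 4.011 MPa

4.011


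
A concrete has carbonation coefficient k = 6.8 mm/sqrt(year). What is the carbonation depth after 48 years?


depth = k * sqrt(t)
= 6.8 * sqrt(48)
= 47.11 mm

47.11


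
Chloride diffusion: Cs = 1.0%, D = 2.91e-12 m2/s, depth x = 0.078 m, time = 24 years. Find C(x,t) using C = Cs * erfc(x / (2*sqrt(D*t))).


t_seconds = 24 * 365.25 * 24 * 3600 = 757382400.0 s
arg = 0.078 / (2 * sqrt(2.91e-12 * 757382400.0))
= 0.8307
erfc(0.8307) = 0.2401
C = 1.0 * 0.2401 = 0.2401%

0.2401


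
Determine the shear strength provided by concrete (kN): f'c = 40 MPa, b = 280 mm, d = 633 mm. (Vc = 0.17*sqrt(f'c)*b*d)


Vc = 0.17 * sqrt(40) * 280 * 633 / 1000
= 190.56 kN

190.56


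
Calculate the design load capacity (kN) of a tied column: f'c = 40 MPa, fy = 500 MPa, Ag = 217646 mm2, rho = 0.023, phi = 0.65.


Ast = rho * Ag = 0.023 * 217646 = 5005.858 mm2
phi*Pn = 0.65 * 0.80 * (0.85 * 40 * (217646 - 5005.858) + 500 * 5005.858) / 1000
= 5061.0 kN

5061.0


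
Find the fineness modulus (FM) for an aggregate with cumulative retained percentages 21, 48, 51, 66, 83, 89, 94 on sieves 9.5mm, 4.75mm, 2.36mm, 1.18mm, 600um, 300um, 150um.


FM = sum(cumulative % retained) / 100
= 452 / 100
= 4.52

4.52


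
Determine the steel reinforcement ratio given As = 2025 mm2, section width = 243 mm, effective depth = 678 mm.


rho = As / (b * d)
= 2025 / (243 * 678)
= 0.0123

0.0123


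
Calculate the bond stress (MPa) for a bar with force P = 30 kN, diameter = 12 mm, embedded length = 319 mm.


u = P / (pi * db * ld)
= 30 * 1000 / (pi * 12 * 319)
= 2.495 MPa

2.495


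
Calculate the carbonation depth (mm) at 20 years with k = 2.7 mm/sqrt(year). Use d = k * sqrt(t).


depth = k * sqrt(t)
= 2.7 * sqrt(20)
= 12.07 mm

12.07


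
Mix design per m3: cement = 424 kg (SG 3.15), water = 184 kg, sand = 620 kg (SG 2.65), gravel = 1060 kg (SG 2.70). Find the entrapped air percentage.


Vol cement = 424 / (3.15 * 1000) = 0.134603 m3
Vol water = 184 / 1000 = 0.184 m3
Vol sand = 620 / (2.65 * 1000) = 0.233962 m3
Vol gravel = 1060 / (2.70 * 1000) = 0.392593 m3
Total solid + water volume = 0.945158 m3
Air = (1 - 0.945158) * 100 = 5.48%

5.48


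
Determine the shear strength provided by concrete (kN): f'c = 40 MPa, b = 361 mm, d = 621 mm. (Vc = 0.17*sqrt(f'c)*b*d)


Vc = 0.17 * sqrt(40) * 361 * 621 / 1000
= 241.03 kN

241.03


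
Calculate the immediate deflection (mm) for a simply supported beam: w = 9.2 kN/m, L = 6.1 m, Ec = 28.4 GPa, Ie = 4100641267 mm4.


Convert: L = 6.1 m = 6100 mm, Ec = 28.4 GPa = 28400 MPa
delta = 5 * 9.2 * 6100^4 / (384 * 28400 * 4100641267)
= 1.42 mm

1.42


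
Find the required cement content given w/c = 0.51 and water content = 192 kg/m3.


Cement = water / (w/c)
= 192 / 0.51
= 376.5 kg/m3

376.5


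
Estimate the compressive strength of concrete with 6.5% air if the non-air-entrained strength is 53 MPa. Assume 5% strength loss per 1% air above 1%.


Strength loss = (6.5 - 1) * 5 = 27.5%
f'c = 53 * (1 - 27.5/100)
= 38.42 MPa

38.42


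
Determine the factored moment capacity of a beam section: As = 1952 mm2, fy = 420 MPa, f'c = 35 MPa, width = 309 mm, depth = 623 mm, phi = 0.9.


a = As * fy / (0.85 * f'c * b)
= 1952 * 420 / (0.85 * 35 * 309)
= 89.1833 mm
Mn = As * fy * (d - a/2) / 10^6
= 474.2023 kN-m
phi*Mn = 0.9 * 474.2023 = 426.78 kN-m

426.78


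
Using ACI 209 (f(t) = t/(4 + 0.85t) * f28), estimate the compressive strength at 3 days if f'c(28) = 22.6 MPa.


f(3) = 3 / (4 + 0.85 * 3) * 22.6
= 3 / 6.55 * 22.6
= 10.35 MPa

10.35


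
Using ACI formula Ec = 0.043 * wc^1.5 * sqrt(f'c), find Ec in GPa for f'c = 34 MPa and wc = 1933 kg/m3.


Ec = 0.043 * 1933^1.5 * sqrt(34) / 1000
= 21.31 GPa

21.31


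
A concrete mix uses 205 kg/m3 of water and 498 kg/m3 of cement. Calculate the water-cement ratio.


w/c = water / cement
w/c = 205 / 498 = 0.412

0.412


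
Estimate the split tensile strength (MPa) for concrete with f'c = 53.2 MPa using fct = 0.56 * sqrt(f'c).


fct = 0.56 * sqrt(53.2)
= 0.56 * 7.294
= 4.085 MPa

4.085


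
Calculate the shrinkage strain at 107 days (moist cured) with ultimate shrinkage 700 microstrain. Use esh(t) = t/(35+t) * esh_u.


esh(107) = 107 / (35 + 107) * 700
= 107 / 142 * 700
= 527.5 microstrain

527.5


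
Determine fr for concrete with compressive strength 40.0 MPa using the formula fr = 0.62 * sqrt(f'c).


fr = 0.62 * sqrt(40.0)
= 3.921 MPa

3.921


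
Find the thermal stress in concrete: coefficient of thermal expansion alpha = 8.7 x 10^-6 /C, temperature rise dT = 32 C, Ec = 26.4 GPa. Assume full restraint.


sigma = alpha * dT * Ec
= 8.7e-6 * 32 * 26.4 * 1000
= 7.35 MPa

7.35


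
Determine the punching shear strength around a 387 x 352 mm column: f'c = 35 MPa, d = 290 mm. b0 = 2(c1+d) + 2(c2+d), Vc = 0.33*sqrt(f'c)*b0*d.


b0 = 2*(387 + 290) + 2*(352 + 290) = 2638 mm
Vc = 0.33 * sqrt(35) * 2638 * 290 / 1000
= 1493.55 kN

1493.55


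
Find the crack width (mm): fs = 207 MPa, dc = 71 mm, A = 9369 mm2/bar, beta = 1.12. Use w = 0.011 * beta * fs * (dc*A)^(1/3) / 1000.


w = 0.011 * beta * fs * (dc * A)^(1/3) / 1000
= 0.011 * 1.12 * 207 * (71 * 9369)^(1/3) / 1000
= 0.223 mm

0.223


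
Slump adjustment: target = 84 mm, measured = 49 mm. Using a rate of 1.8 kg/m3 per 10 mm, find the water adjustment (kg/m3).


Difference = 84 - 49 = 35 mm
Water adjustment = 35 * 1.8 / 10 = 6.3 kg/m3

6.3


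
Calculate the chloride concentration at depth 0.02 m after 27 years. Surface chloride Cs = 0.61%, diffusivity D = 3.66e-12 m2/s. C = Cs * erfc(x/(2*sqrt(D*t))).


t_seconds = 27 * 365.25 * 24 * 3600 = 852055200.0 s
arg = 0.02 / (2 * sqrt(3.66e-12 * 852055200.0))
= 0.1791
erfc(0.1791) = 0.8001
C = 0.61 * 0.8001 = 0.488%

0.488


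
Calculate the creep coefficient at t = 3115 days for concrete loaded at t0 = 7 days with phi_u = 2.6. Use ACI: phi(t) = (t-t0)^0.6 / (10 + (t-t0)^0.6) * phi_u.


dt = 3115 - 7 = 3108
phi = 3108^0.6 / (10 + 3108^0.6) * 2.6
= 2.407

2.407


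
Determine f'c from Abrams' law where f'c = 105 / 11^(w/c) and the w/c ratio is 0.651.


f'c = 105 / 11^0.651
= 105 / 4.764
= 22.04 MPa

22.04


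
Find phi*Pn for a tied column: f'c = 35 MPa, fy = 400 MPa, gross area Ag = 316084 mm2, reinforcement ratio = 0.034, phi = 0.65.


Ast = rho * Ag = 0.034 * 316084 = 10746.856 mm2
phi*Pn = 0.65 * 0.80 * (0.85 * 35 * (316084 - 10746.856) + 400 * 10746.856) / 1000
= 6958.91 kN

6958.91


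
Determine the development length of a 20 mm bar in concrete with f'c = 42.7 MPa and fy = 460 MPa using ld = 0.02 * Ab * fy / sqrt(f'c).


Ab = pi * 20^2 / 4 = 314.159 mm2
ld = 0.02 * 314.159 * 460 / sqrt(42.7)
= 442.3 mm

442.3


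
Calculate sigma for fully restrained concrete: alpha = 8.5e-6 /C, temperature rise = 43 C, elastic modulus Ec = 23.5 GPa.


sigma = alpha * dT * Ec
= 8.5e-6 * 43 * 23.5 * 1000
= 8.589 MPa

8.589


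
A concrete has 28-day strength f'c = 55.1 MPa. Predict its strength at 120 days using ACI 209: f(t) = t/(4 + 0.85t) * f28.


f(120) = 120 / (4 + 0.85 * 120) * 55.1
= 120 / 106.0 * 55.1
= 62.38 MPa

62.38


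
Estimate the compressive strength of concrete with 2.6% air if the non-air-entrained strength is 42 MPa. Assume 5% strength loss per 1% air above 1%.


Strength loss = (2.6 - 1) * 5 = 8.0%
f'c = 42 * (1 - 8.0/100)
= 38.64 MPa

38.64


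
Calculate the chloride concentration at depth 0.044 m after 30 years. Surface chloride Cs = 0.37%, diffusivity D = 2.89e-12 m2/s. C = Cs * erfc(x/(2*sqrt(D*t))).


t_seconds = 30 * 365.25 * 24 * 3600 = 946728000.0 s
arg = 0.044 / (2 * sqrt(2.89e-12 * 946728000.0))
= 0.4206
erfc(0.4206) = 0.552
C = 0.37 * 0.552 = 0.2042%

0.2042


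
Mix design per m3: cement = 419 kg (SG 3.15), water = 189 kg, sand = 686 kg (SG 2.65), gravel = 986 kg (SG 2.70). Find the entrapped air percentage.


Vol cement = 419 / (3.15 * 1000) = 0.133016 m3
Vol water = 189 / 1000 = 0.189 m3
Vol sand = 686 / (2.65 * 1000) = 0.258868 m3
Vol gravel = 986 / (2.70 * 1000) = 0.365185 m3
Total solid + water volume = 0.946069 m3
Air = (1 - 0.946069) * 100 = 5.39%

5.39


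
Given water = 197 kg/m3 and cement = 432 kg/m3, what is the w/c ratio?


w/c = water / cement
w/c = 197 / 432 = 0.456

0.456


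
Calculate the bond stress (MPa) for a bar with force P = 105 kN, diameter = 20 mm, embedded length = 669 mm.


u = P / (pi * db * ld)
= 105 * 1000 / (pi * 20 * 669)
= 2.498 MPa

2.498


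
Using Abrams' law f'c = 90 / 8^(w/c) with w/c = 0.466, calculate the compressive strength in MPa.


f'c = 90 / 8^0.466
= 90 / 2.635
= 34.15 MPa

34.15


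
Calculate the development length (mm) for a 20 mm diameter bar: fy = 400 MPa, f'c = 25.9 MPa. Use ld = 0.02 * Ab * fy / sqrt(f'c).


Ab = pi * 20^2 / 4 = 314.159 mm2
ld = 0.02 * 314.159 * 400 / sqrt(25.9)
= 493.8 mm

493.8


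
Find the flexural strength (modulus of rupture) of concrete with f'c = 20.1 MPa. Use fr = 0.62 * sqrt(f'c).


fr = 0.62 * sqrt(20.1)
= 2.78 MPa

2.78


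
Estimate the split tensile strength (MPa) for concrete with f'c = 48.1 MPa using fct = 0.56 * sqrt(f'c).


fct = 0.56 * sqrt(48.1)
= 0.56 * 6.935
= 3.884 MPa

3.884


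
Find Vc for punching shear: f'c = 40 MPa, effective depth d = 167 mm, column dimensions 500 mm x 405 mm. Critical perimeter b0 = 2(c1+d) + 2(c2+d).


b0 = 2*(500 + 167) + 2*(405 + 167) = 2478 mm
Vc = 0.33 * sqrt(40) * 2478 * 167 / 1000
= 863.7 kN

863.7


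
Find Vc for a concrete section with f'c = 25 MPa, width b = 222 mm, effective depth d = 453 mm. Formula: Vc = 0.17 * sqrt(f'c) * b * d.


Vc = 0.17 * sqrt(25) * 222 * 453 / 1000
= 85.48 kN

85.48


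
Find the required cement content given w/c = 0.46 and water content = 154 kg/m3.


Cement = water / (w/c)
= 154 / 0.46
= 334.8 kg/m3

334.8


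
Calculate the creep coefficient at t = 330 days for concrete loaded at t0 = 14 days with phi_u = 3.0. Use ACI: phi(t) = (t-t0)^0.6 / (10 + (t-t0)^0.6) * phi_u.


dt = 330 - 14 = 316
phi = 316^0.6 / (10 + 316^0.6) * 3.0
= 2.279

2.279


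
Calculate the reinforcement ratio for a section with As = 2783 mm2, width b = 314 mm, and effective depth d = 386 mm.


rho = As / (b * d)
= 2783 / (314 * 386)
= 0.023

0.023


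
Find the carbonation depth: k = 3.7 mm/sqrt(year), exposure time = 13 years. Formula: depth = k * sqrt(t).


depth = k * sqrt(t)
= 3.7 * sqrt(13)
= 13.34 mm

13.34


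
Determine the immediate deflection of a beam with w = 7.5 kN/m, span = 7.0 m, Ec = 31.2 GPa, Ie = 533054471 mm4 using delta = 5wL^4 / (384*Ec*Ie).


Convert: L = 7.0 m = 7000 mm, Ec = 31.2 GPa = 31200 MPa
delta = 5 * 7.5 * 7000^4 / (384 * 31200 * 533054471)
= 14.1 mm

14.1


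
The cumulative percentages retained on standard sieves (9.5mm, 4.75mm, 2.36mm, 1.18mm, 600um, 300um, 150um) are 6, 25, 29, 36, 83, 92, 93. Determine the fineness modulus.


FM = sum(cumulative % retained) / 100
= 364 / 100
= 3.64

3.64


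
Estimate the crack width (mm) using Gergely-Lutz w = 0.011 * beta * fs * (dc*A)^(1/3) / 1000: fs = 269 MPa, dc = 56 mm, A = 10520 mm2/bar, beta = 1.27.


w = 0.011 * beta * fs * (dc * A)^(1/3) / 1000
= 0.011 * 1.27 * 269 * (56 * 10520)^(1/3) / 1000
= 0.315 mm

0.315


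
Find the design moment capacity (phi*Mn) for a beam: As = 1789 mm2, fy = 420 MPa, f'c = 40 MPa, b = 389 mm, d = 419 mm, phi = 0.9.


a = As * fy / (0.85 * f'c * b)
= 1789 * 420 / (0.85 * 40 * 389)
= 56.8108 mm
Mn = As * fy * (d - a/2) / 10^6
= 293.485 kN-m
phi*Mn = 0.9 * 293.485 = 264.14 kN-m

264.14


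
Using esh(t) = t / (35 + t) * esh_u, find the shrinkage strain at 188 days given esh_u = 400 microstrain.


esh(188) = 188 / (35 + 188) * 400
= 188 / 223 * 400
= 337.2 microstrain

337.2


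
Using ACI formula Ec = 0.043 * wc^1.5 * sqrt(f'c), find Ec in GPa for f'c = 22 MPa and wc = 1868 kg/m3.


Ec = 0.043 * 1868^1.5 * sqrt(22) / 1000
= 16.28 GPa

16.28


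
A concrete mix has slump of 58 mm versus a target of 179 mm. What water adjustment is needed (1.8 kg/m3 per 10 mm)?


Difference = 179 - 58 = 121 mm
Water adjustment = 121 * 1.8 / 10 = 21.8 kg/m3

21.8
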